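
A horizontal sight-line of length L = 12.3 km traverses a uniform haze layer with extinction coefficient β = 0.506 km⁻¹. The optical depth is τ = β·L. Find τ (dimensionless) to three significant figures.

τ = β·L = 0.506 × 12.3 = 6.2238.

6.22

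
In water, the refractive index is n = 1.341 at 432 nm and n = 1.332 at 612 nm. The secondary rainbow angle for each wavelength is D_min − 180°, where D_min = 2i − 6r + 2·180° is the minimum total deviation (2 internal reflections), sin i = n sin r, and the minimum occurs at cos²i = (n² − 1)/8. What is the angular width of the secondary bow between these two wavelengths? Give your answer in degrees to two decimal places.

2.34°

At 432 nm (n = 1.341): cos²i = 0.09979 → i = 71.586°, r = 45.034°, D_min = 232.966°, rainbow angle = 52.966°.
At 612 nm (n = 1.332): cos²i = 0.09678 → i = 71.875°, r = 45.520°, D_min = 230.628°, rainbow angle = 50.628°.
Angular width = |52.966° − 50.628°| = 2.337°.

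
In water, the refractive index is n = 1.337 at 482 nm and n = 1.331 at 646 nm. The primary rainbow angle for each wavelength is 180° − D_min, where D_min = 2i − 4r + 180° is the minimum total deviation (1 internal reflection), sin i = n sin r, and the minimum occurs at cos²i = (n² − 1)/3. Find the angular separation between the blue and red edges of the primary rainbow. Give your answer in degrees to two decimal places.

0.87°

At 482 nm (n = 1.337): cos²i = 0.26252 → i = 59.178°, r = 39.964°, D_min = 138.500°, rainbow angle = 41.500°.
At 646 nm (n = 1.331): cos²i = 0.25719 → i = 59.527°, r = 40.356°, D_min = 137.630°, rainbow angle = 42.370°.
Angular width = |41.500° − 42.370°| = 0.870°.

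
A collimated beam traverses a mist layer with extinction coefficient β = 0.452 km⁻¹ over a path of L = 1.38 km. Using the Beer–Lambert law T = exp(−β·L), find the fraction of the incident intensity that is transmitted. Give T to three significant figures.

0.536

τ = β·L = 0.452 × 1.38 = 0.6238.
T = exp(−0.6238) = 0.5359.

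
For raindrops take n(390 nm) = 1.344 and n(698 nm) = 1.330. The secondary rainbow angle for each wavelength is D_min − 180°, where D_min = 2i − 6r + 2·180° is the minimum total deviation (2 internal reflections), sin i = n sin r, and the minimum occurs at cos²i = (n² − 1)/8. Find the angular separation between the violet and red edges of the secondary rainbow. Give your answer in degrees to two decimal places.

At 390 nm (n = 1.344): cos²i = 0.10079 → i = 71.490°, r = 44.874°, D_min = 233.733°, rainbow angle = 53.733°.
At 698 nm (n = 1.330): cos²i = 0.09611 → i = 71.940°, r = 45.630°, D_min = 230.101°, rainbow angle = 50.101°.
Angular width = |53.733° − 50.101°| = 3.632°.

3.63°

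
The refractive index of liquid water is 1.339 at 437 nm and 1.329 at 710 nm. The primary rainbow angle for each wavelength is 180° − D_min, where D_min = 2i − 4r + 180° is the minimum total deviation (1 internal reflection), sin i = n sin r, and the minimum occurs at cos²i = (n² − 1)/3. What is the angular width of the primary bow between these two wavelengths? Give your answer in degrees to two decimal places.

1.45°

At 437 nm (n = 1.339): cos²i = 0.26431 → i = 59.062°, r = 39.834°, D_min = 138.786°, rainbow angle = 41.214°.
At 710 nm (n = 1.329): cos²i = 0.25541 → i = 59.643°, r = 40.487°, D_min = 137.337°, rainbow angle = 42.663°.
Angular width = |41.214° − 42.663°| = 1.450°.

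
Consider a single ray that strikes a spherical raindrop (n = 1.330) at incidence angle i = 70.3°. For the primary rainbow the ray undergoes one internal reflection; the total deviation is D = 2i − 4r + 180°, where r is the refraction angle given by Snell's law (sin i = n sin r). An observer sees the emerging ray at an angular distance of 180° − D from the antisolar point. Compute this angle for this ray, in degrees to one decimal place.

39.6°

sin r = sin 70.3° / 1.330 = 0.9415/1.330 = 0.7079; r = 45.06°.
D = 2·70.3° − 4·45.06° + 180° = 140.60° − 180.25° + 180° = 140.35°.
Angle from antisolar point = 180° − D = 39.65°.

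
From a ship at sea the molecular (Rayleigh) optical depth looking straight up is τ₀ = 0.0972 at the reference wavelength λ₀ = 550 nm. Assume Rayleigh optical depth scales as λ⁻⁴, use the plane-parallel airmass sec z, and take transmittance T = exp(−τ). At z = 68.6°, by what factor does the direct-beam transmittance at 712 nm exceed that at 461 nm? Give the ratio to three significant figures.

1.56

Airmass: sec 68.6° = 2.7407.
τ(712 nm) = 0.0972 × (550/712)⁴ × 2.7407 = 0.0972 × 0.3561 × 2.7407 = 0.0949.
τ(461 nm) = 0.0972 × (550/461)⁴ × 2.7407 = 0.0972 × 2.0260 × 2.7407 = 0.5397.
T(712)/T(461) = exp(τ_B − τ_A) = exp(0.4449) = 1.5603.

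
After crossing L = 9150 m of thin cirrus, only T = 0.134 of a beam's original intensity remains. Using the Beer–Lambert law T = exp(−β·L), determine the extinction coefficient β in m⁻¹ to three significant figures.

0.000220 m⁻¹

Beer–Lambert: T = exp(−βL) ⇒ β = −ln(T)/L = −ln(0.134)/9150 = 2.0099/9150 = 0.0002197 m⁻¹.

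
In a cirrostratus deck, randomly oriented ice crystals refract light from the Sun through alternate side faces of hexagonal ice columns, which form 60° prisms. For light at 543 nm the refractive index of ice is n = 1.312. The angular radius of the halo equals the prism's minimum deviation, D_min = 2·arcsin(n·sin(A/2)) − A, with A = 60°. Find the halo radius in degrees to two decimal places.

21.99°

n·sin(A/2) = 1.312 × sin 30° = 1.312 × 0.5000 = 0.6560.
D_min = 2·arcsin(0.6560) − 60° = 2 × 40.996° − 60° = 21.991°.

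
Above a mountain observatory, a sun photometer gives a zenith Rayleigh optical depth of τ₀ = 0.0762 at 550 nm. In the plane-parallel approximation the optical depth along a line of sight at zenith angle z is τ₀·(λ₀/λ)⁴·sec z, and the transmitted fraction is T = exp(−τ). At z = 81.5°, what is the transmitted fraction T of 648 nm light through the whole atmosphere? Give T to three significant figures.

0.765

sec 81.5° = 6.7655.
τ = 0.0762 × (550/648)⁴ × 6.7655 = 0.0762 × 0.5190 × 6.7655 = 0.2675.
T = exp(−0.2675) = 0.7653.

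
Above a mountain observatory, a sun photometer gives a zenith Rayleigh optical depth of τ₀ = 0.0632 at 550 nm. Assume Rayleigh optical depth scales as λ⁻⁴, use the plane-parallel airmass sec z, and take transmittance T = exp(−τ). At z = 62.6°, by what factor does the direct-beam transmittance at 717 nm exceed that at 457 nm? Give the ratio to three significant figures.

Airmass: sec 62.6° = 2.1730.
τ(717 nm) = 0.0632 × (550/717)⁴ × 2.1730 = 0.0632 × 0.3462 × 2.1730 = 0.0475.
τ(457 nm) = 0.0632 × (550/457)⁴ × 2.1730 = 0.0632 × 2.0979 × 2.1730 = 0.2881.
T(717)/T(457) = exp(τ_B − τ_A) = exp(0.2406) = 1.2720.

1.27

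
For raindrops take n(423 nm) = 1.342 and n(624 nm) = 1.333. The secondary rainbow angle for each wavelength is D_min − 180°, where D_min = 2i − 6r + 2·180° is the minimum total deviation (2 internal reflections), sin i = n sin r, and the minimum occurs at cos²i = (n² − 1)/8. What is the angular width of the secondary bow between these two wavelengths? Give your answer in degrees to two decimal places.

At 423 nm (n = 1.342): cos²i = 0.10012 → i = 71.554°, r = 44.981°, D_min = 233.222°, rainbow angle = 53.222°.
At 624 nm (n = 1.333): cos²i = 0.09711 → i = 71.843°, r = 45.466°, D_min = 230.891°, rainbow angle = 50.891°.
Angular width = |53.222° − 50.891°| = 2.331°.

2.33°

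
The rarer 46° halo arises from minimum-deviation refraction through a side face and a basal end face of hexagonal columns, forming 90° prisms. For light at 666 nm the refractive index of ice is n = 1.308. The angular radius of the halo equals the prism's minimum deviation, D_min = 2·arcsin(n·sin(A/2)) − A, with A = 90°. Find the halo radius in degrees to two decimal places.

45.31°

n·sin(A/2) = 1.308 × sin 45° = 1.308 × 0.7071 = 0.9249.
D_min = 2·arcsin(0.9249) − 90° = 2 × 67.653° − 90° = 45.305°.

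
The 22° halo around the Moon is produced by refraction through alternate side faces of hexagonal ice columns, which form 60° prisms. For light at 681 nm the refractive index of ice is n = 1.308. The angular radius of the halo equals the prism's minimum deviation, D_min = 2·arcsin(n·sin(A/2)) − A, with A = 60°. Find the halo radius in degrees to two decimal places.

21.69°

n·sin(A/2) = 1.308 × sin 30° = 1.308 × 0.5000 = 0.6540.
D_min = 2·arcsin(0.6540) − 60° = 2 × 40.844° − 60° = 21.688°.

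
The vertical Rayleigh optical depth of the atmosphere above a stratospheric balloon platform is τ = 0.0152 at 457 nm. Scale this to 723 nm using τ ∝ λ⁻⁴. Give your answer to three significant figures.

τ(723 nm) = τ(457 nm) × (457/723)⁴ = 0.0152 × (0.6321)⁴ = 0.0152 × 0.1596 = 0.0024.

0.00243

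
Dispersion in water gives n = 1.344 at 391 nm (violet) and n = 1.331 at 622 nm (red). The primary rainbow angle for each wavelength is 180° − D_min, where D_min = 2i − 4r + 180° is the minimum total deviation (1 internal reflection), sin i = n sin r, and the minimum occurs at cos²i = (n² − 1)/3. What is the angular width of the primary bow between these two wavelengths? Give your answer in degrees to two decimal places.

1.86°

At 391 nm (n = 1.344): cos²i = 0.26878 → i = 58.772°, r = 39.512°, D_min = 139.495°, rainbow angle = 40.505°.
At 622 nm (n = 1.331): cos²i = 0.25719 → i = 59.527°, r = 40.356°, D_min = 137.630°, rainbow angle = 42.370°.
Angular width = |40.505° − 42.370°| = 1.865°.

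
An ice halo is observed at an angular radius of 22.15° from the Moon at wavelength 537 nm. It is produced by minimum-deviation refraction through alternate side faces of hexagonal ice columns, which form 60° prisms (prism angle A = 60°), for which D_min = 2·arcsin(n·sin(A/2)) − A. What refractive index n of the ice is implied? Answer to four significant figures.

Rearranging: n = sin((D_min + A)/2) / sin(A/2).
(D_min + A)/2 = (22.15° + 60°)/2 = 41.075°.
n = sin 41.075° / sin 30° = 0.6570 / 0.5000 = 1.3141.

1.314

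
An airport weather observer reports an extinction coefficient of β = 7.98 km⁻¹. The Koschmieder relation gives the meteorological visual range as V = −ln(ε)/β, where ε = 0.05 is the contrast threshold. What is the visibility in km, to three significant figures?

V = −ln(0.05) / 7.98 = 2.996 / 7.98 = 0.3754 km.

0.375 km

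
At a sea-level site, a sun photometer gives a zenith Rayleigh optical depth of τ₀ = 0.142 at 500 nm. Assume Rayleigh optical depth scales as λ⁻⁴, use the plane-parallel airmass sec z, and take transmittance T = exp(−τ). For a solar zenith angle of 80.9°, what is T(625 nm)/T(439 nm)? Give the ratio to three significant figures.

3.14

Airmass: sec 80.9° = 6.3228.
τ(625 nm) = 0.142 × (500/625)⁴ × 6.3228 = 0.142 × 0.4096 × 6.3228 = 0.3678.
τ(439 nm) = 0.142 × (500/439)⁴ × 6.3228 = 0.142 × 1.6828 × 6.3228 = 1.5108.
T(625)/T(439) = exp(τ_B − τ_A) = exp(1.1431) = 3.1364.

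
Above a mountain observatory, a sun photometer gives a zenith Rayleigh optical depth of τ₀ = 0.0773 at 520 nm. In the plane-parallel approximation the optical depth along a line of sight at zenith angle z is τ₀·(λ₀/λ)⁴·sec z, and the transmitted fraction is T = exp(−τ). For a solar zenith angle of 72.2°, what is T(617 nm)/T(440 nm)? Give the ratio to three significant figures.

1.44

Airmass: sec 72.2° = 3.2712.
τ(617 nm) = 0.0773 × (520/617)⁴ × 3.2712 = 0.0773 × 0.5045 × 3.2712 = 0.1276.
τ(440 nm) = 0.0773 × (520/440)⁴ × 3.2712 = 0.0773 × 1.9508 × 3.2712 = 0.4933.
T(617)/T(440) = exp(τ_B − τ_A) = exp(0.3657) = 1.4415.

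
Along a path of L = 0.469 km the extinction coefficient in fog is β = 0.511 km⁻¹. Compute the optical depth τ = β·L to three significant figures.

0.240

τ = β·L = 0.511 × 0.469 = 0.2397.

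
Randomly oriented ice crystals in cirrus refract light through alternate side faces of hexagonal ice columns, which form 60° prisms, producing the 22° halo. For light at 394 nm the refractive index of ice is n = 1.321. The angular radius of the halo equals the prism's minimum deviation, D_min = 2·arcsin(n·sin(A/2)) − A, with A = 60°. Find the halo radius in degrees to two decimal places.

22.68°

n·sin(A/2) = 1.321 × sin 30° = 1.321 × 0.5000 = 0.6605.
D_min = 2·arcsin(0.6605) − 60° = 2 × 41.338° − 60° = 22.676°.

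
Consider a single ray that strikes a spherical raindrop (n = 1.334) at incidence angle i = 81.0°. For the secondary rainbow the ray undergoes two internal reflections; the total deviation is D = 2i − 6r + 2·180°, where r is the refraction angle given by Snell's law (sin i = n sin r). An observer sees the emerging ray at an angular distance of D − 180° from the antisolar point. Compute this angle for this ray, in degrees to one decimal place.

55.4°

sin r = sin 81.0° / 1.334 = 0.9877/1.334 = 0.7404; r = 47.77°.
D = 2·81.0° − 6·47.77° + 2·180° = 162.00° − 286.59° + 360° = 235.41°.
Angle from antisolar point = D − 180° = 55.41°.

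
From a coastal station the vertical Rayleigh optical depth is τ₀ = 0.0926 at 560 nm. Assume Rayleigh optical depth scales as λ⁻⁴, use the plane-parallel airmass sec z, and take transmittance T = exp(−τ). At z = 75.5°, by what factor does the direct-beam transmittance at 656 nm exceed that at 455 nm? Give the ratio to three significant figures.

Airmass: sec 75.5° = 3.9939.
τ(656 nm) = 0.0926 × (560/656)⁴ × 3.9939 = 0.0926 × 0.5311 × 3.9939 = 0.1964.
τ(455 nm) = 0.0926 × (560/455)⁴ × 3.9939 = 0.0926 × 2.2946 × 3.9939 = 0.8486.
T(656)/T(455) = exp(τ_B − τ_A) = exp(0.6522) = 1.9198.

1.92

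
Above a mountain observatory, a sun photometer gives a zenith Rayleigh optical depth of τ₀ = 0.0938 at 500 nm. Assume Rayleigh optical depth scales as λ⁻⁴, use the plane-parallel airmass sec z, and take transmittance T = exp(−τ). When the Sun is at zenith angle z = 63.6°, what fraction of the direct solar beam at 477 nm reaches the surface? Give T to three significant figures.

0.775

sec 63.6° = 2.2490.
τ = 0.0938 × (500/477)⁴ × 2.2490 = 0.0938 × 1.2073 × 2.2490 = 0.2547.
T = exp(−0.2547) = 0.7752.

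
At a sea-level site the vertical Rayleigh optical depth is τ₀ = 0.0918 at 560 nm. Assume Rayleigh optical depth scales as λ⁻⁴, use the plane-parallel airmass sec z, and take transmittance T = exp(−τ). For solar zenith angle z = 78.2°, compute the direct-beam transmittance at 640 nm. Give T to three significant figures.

sec 78.2° = 4.8901.
τ = 0.0918 × (560/640)⁴ × 4.8901 = 0.0918 × 0.5862 × 4.8901 = 0.2631.
T = exp(−0.2631) = 0.7686.

0.769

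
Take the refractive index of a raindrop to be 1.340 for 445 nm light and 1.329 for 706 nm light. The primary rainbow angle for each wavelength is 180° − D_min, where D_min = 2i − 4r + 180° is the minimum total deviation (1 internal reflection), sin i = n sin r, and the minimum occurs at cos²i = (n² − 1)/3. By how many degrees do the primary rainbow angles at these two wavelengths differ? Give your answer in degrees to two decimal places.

1.59°

At 445 nm (n = 1.340): cos²i = 0.26520 → i = 59.004°, r = 39.770°, D_min = 138.929°, rainbow angle = 41.071°.
At 706 nm (n = 1.329): cos²i = 0.25541 → i = 59.643°, r = 40.487°, D_min = 137.337°, rainbow angle = 42.663°.
Angular width = |41.071° − 42.663°| = 1.592°.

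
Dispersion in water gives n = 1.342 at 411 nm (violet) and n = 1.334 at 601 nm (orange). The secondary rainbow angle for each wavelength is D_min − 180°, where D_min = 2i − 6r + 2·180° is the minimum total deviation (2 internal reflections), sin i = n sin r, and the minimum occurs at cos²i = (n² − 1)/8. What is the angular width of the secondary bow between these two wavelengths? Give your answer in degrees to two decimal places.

2.07°

At 411 nm (n = 1.342): cos²i = 0.10012 → i = 71.554°, r = 44.981°, D_min = 233.222°, rainbow angle = 53.222°.
At 601 nm (n = 1.334): cos²i = 0.09744 → i = 71.810°, r = 45.411°, D_min = 231.153°, rainbow angle = 51.153°.
Angular width = |53.222° − 51.153°| = 2.070°.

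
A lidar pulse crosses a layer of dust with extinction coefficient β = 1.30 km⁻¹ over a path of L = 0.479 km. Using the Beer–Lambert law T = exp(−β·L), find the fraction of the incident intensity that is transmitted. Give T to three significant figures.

τ = β·L = 1.30 × 0.479 = 0.6227.
T = exp(−0.6227) = 0.5365.

0.536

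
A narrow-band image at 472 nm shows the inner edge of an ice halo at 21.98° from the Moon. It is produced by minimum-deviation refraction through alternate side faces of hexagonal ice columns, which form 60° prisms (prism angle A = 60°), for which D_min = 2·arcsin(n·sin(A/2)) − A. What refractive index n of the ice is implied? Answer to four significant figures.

1.312

Rearranging: n = sin((D_min + A)/2) / sin(A/2).
(D_min + A)/2 = (21.98° + 60°)/2 = 40.990°.
n = sin 40.990° / sin 30° = 0.6559 / 0.5000 = 1.3119.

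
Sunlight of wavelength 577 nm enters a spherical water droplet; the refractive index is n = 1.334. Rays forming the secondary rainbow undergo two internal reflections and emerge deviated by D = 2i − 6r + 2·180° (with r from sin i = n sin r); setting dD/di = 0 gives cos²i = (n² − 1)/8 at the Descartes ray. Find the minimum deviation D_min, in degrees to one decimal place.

cos²i = (1.77956 − 1)/8 = 0.09744; i = arccos(0.31216) = 71.810°.
sin r = sin 71.810°/1.334 = 0.71217; r = 45.411°.
D_min = 2·71.810° − 6·45.411° + 360° = 231.153°.

231.2°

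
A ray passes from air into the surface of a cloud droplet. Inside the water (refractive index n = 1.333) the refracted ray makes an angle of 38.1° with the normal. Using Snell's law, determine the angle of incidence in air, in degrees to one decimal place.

55.3°

Snell: sin θ_i = n · sin θ_r = 1.333 × sin 38.1° = 1.333 × 0.6170 = 0.8225.
θ_i = arcsin(0.8225) = 55.34°.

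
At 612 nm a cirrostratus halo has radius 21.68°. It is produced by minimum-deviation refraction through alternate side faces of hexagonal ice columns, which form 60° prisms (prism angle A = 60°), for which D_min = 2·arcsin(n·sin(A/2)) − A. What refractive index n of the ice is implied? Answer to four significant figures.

Rearranging: n = sin((D_min + A)/2) / sin(A/2).
(D_min + A)/2 = (21.68° + 60°)/2 = 40.840°.
n = sin 40.840° / sin 30° = 0.6539 / 0.5000 = 1.3079.

1.308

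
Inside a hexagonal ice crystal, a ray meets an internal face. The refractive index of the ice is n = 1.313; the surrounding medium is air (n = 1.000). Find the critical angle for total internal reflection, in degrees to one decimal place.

49.6°

sin θ_c = n_air / n = 1.000 / 1.313 = 0.7616.
θ_c = arcsin(0.7616) = 49.61°.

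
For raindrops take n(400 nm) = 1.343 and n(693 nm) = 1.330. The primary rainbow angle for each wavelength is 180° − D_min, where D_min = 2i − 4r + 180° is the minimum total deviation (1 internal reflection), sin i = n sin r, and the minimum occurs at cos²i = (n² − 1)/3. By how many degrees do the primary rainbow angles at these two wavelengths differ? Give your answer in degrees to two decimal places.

1.87°

At 400 nm (n = 1.343): cos²i = 0.26788 → i = 58.830°, r = 39.577°, D_min = 139.354°, rainbow angle = 40.646°.
At 693 nm (n = 1.330): cos²i = 0.25630 → i = 59.585°, r = 40.422°, D_min = 137.484°, rainbow angle = 42.516°.
Angular width = |40.646° − 42.516°| = 1.871°.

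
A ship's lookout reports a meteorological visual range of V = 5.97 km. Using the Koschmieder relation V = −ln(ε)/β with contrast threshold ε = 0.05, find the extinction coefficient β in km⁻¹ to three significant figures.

β = −ln(0.05) / V = 2.996 / 5.97 = 0.5018 km⁻¹.

0.502 km⁻¹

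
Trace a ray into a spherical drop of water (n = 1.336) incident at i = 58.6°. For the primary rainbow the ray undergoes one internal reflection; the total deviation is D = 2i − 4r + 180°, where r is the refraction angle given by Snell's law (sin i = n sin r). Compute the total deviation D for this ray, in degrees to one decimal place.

sin r = sin 58.6° / 1.336 = 0.8536/1.336 = 0.6389; r = 39.71°.
D = 2·58.6° − 4·39.71° + 180° = 117.20° − 158.84° + 180° = 138.36°.

138.4°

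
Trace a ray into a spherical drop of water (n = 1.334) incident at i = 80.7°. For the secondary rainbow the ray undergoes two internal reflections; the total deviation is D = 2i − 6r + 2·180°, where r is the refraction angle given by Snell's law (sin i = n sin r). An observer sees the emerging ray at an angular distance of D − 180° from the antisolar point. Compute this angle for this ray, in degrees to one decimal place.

sin r = sin 80.7° / 1.334 = 0.9869/1.334 = 0.7398; r = 47.71°.
D = 2·80.7° − 6·47.71° + 2·180° = 161.40° − 286.27° + 360° = 235.13°.
Angle from antisolar point = D − 180° = 55.13°.

55.1°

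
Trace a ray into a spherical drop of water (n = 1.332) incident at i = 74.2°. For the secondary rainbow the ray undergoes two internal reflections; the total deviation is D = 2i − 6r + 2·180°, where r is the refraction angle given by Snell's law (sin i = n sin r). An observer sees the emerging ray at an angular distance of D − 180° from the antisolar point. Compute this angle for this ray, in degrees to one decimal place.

50.9°

sin r = sin 74.2° / 1.332 = 0.9622/1.332 = 0.7224; r = 46.25°.
D = 2·74.2° − 6·46.25° + 2·180° = 148.40° − 277.51° + 360° = 230.89°.
Angle from antisolar point = D − 180° = 50.89°.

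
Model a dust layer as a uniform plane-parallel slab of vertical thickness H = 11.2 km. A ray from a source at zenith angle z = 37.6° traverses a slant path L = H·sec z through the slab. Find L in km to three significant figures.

14.1 km

sec z = 1/cos 37.6° = 1.2622.
L = 11.2 × 1.2622 = 14.136 km.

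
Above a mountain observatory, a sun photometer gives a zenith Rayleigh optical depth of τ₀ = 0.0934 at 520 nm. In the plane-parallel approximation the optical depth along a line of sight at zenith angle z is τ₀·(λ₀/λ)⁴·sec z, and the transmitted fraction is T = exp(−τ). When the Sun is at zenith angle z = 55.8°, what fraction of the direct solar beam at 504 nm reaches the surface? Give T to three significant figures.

0.828

sec 55.8° = 1.7791.
τ = 0.0934 × (520/504)⁴ × 1.7791 = 0.0934 × 1.1332 × 1.7791 = 0.1883.
T = exp(−0.1883) = 0.8284.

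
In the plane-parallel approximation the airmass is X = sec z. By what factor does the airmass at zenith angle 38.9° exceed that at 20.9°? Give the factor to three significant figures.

X(38.9°)/X(20.9°) = sec 38.9° / sec 20.9° = cos 20.9° / cos 38.9° = 0.9342/0.7782 = 1.2004.

1.20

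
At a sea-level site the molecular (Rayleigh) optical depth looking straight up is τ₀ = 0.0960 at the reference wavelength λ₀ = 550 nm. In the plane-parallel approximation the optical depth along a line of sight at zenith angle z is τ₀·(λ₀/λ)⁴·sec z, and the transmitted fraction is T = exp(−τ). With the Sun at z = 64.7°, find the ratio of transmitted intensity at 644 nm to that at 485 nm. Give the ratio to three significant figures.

1.29

Airmass: sec 64.7° = 2.3400.
τ(644 nm) = 0.0960 × (550/644)⁴ × 2.3400 = 0.0960 × 0.5320 × 2.3400 = 0.1195.
τ(485 nm) = 0.0960 × (550/485)⁴ × 2.3400 = 0.0960 × 1.6538 × 2.3400 = 0.3715.
T(644)/T(485) = exp(τ_B − τ_A) = exp(0.2520) = 1.2866.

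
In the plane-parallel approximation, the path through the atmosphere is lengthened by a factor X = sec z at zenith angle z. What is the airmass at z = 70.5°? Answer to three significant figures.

X = sec z = 1/cos 70.5° = 1/0.3338 = 2.9957.

3.00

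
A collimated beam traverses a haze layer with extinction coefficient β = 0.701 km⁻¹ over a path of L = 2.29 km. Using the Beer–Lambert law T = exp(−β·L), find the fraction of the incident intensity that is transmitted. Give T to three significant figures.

0.201

τ = β·L = 0.701 × 2.29 = 1.6053.
T = exp(−1.6053) = 0.2008.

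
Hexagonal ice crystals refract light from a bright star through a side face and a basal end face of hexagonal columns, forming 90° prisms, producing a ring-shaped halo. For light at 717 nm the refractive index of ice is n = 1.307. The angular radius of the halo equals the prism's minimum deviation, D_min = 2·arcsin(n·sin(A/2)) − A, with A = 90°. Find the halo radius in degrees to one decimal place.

n·sin(A/2) = 1.307 × sin 45° = 1.307 × 0.7071 = 0.9242.
D_min = 2·arcsin(0.9242) − 90° = 2 × 67.546° − 90° = 45.093°.

45.1°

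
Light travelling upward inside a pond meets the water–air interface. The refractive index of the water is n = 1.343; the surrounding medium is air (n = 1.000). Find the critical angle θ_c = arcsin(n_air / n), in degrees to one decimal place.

sin θ_c = n_air / n = 1.000 / 1.343 = 0.7446.
θ_c = arcsin(0.7446) = 48.12°.

48.1°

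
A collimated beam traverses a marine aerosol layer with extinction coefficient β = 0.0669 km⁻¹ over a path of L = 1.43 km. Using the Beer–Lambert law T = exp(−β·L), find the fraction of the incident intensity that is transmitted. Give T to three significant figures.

0.909

τ = β·L = 0.0669 × 1.43 = 0.0957.
T = exp(−0.0957) = 0.9088.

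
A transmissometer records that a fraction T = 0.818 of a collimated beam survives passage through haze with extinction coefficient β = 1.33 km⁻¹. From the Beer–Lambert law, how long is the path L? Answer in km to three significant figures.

0.151 km

Beer–Lambert: T = exp(−βL) ⇒ L = −ln(T)/β = −ln(0.818)/1.33 = 0.2009/1.33 = 0.151 km.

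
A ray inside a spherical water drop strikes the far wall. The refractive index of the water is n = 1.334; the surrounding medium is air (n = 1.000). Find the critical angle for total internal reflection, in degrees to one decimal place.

48.6°

sin θ_c = n_air / n = 1.000 / 1.334 = 0.7496.
θ_c = arcsin(0.7496) = 48.56°.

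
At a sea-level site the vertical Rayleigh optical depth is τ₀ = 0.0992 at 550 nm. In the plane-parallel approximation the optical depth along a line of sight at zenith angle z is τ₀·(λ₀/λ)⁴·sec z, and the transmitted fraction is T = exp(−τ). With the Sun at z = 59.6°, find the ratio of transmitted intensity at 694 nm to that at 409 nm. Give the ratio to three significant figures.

1.76

Airmass: sec 59.6° = 1.9762.
τ(694 nm) = 0.0992 × (550/694)⁴ × 1.9762 = 0.0992 × 0.3945 × 1.9762 = 0.0773.
τ(409 nm) = 0.0992 × (550/409)⁴ × 1.9762 = 0.0992 × 3.2701 × 1.9762 = 0.6410.
T(694)/T(409) = exp(τ_B − τ_A) = exp(0.5637) = 1.7572.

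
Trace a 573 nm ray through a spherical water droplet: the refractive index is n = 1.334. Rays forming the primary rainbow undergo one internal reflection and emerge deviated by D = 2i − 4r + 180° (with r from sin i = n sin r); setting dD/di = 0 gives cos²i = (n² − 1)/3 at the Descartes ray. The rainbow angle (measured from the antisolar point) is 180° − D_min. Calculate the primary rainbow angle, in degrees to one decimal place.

41.9°

cos²i = (1.77956 − 1)/3 = 0.25985; i = arccos(0.50976) = 59.352°.
sin r = sin 59.352°/1.334 = 0.64492; r = 40.159°.
D_min = 2·59.352° − 4·40.159° + 180° = 138.067°.
Rainbow angle = 180° − D_min = 41.933°.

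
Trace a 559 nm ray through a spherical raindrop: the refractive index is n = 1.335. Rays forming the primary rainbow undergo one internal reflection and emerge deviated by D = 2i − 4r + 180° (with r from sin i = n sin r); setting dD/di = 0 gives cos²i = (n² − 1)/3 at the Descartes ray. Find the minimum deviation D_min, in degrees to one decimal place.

cos²i = (1.78222 − 1)/3 = 0.26074; i = arccos(0.51063) = 59.294°.
sin r = sin 59.294°/1.335 = 0.64405; r = 40.094°.
D_min = 2·59.294° − 4·40.094° + 180° = 138.212°.

138.2°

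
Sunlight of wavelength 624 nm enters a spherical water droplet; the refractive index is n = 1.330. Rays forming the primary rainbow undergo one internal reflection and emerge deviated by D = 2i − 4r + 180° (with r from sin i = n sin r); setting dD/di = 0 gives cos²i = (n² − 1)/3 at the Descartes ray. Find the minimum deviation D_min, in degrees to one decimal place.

cos²i = (1.76890 − 1)/3 = 0.25630; i = arccos(0.50626) = 59.585°.
sin r = sin 59.585°/1.330 = 0.64841; r = 40.422°.
D_min = 2·59.585° − 4·40.422° + 180° = 137.484°.

137.5°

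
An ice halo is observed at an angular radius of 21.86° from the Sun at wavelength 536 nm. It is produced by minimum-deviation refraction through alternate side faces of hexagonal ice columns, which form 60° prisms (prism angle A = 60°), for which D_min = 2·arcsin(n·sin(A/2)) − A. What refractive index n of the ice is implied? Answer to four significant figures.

Rearranging: n = sin((D_min + A)/2) / sin(A/2).
(D_min + A)/2 = (21.86° + 60°)/2 = 40.930°.
n = sin 40.930° / sin 30° = 0.6551 / 0.5000 = 1.3103.

1.310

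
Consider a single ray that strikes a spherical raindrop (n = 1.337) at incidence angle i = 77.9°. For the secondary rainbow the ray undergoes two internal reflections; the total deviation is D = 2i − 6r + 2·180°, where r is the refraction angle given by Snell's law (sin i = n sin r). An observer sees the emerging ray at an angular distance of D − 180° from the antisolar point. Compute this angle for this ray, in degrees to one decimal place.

53.8°

sin r = sin 77.9° / 1.337 = 0.9778/1.337 = 0.7313; r = 47.00°.
D = 2·77.9° − 6·47.00° + 2·180° = 155.80° − 281.99° + 360° = 233.81°.
Angle from antisolar point = D − 180° = 53.81°.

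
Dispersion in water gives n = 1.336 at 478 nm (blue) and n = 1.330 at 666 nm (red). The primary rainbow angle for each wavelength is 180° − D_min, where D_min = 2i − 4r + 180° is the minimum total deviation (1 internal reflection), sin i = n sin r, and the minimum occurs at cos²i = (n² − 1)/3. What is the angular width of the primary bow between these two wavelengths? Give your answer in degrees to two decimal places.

At 478 nm (n = 1.336): cos²i = 0.26163 → i = 59.236°, r = 40.029°, D_min = 138.356°, rainbow angle = 41.644°.
At 666 nm (n = 1.330): cos²i = 0.25630 → i = 59.585°, r = 40.422°, D_min = 137.484°, rainbow angle = 42.516°.
Angular width = |41.644° − 42.516°| = 0.873°.

0.87°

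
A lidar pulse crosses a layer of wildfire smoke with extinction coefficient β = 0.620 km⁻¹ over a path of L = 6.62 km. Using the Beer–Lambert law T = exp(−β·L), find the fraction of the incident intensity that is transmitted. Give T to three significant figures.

τ = β·L = 0.620 × 6.62 = 4.1044.
T = exp(−4.1044) = 0.0165.

0.0165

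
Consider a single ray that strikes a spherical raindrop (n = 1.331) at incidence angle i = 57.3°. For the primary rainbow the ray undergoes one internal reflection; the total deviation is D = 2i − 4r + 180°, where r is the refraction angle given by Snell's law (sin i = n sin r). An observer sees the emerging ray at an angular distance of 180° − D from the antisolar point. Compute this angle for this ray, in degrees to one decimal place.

sin r = sin 57.3° / 1.331 = 0.8415/1.331 = 0.6322; r = 39.22°.
D = 2·57.3° − 4·39.22° + 180° = 114.60° − 156.86° + 180° = 137.74°.
Angle from antisolar point = 180° − D = 42.26°.

42.3°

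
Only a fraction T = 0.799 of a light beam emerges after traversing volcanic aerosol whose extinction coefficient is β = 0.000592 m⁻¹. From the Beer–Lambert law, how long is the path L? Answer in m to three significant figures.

Beer–Lambert: T = exp(−βL) ⇒ L = −ln(T)/β = −ln(0.799)/0.000592 = 0.2244/0.000592 = 379 m.

379 m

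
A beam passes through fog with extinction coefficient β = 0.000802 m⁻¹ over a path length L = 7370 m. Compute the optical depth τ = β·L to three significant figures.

τ = β·L = 0.000802 × 7370 = 5.9107.

5.91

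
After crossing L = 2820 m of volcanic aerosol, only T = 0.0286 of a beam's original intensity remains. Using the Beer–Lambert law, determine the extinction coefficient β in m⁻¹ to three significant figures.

0.00126 m⁻¹

Beer–Lambert: T = exp(−βL) ⇒ β = −ln(T)/L = −ln(0.0286)/2820 = 3.5543/2820 = 0.00126 m⁻¹.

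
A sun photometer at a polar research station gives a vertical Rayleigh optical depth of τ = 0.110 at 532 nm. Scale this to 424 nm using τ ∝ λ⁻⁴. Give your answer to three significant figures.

τ(424 nm) = τ(532 nm) × (532/424)⁴ = 0.110 × (1.2547)⁴ = 0.110 × 2.4785 = 0.2726.

0.273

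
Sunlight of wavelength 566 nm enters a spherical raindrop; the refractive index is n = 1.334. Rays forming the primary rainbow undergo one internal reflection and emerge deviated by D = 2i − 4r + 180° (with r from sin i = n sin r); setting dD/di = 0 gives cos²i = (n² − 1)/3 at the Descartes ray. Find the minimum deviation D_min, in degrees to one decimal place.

138.1°

cos²i = (1.77956 − 1)/3 = 0.25985; i = arccos(0.50976) = 59.352°.
sin r = sin 59.352°/1.334 = 0.64492; r = 40.159°.
D_min = 2·59.352° − 4·40.159° + 180° = 138.067°.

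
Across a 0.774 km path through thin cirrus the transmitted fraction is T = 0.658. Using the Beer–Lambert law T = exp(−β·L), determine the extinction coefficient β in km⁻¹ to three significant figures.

Beer–Lambert: T = exp(−βL) ⇒ β = −ln(T)/L = −ln(0.658)/0.774 = 0.4186/0.774 = 0.5408 km⁻¹.

0.541 km⁻¹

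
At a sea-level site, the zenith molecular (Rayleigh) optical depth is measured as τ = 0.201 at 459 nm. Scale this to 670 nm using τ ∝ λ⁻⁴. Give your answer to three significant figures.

0.0443

τ(670 nm) = τ(459 nm) × (459/670)⁴ = 0.201 × (0.6851)⁴ = 0.201 × 0.2203 = 0.0443.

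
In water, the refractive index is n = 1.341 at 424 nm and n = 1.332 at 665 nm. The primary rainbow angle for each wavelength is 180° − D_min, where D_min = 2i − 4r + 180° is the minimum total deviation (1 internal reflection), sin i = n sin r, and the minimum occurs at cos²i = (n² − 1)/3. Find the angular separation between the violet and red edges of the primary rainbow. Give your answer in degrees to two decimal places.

1.29°

At 424 nm (n = 1.341): cos²i = 0.26609 → i = 58.946°, r = 39.705°, D_min = 139.071°, rainbow angle = 40.929°.
At 665 nm (n = 1.332): cos²i = 0.25807 → i = 59.469°, r = 40.290°, D_min = 137.776°, rainbow angle = 42.224°.
Angular width = |40.929° − 42.224°| = 1.295°.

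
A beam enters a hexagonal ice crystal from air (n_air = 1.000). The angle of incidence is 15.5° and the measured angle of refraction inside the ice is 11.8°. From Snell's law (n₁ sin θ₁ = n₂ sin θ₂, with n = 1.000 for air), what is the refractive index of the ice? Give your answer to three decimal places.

1.307

n = sin θ_i / sin θ_r = sin 15.5° / sin 11.8° = 0.2672 / 0.2045 = 1.3068.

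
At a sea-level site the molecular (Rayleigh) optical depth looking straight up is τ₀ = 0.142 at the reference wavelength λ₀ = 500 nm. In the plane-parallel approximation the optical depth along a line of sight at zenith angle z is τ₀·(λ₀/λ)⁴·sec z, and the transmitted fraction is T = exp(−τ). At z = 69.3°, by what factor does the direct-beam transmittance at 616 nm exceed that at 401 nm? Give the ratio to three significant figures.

Airmass: sec 69.3° = 2.8291.
τ(616 nm) = 0.142 × (500/616)⁴ × 2.8291 = 0.142 × 0.4341 × 2.8291 = 0.1744.
τ(401 nm) = 0.142 × (500/401)⁴ × 2.8291 = 0.142 × 2.4171 × 2.8291 = 0.9710.
T(616)/T(401) = exp(τ_B − τ_A) = exp(0.7967) = 2.2181.

2.22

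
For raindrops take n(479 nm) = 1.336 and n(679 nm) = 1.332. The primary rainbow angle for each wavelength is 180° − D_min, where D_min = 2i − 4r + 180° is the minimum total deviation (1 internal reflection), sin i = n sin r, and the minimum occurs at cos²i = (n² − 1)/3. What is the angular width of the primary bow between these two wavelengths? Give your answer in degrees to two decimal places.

0.58°

At 479 nm (n = 1.336): cos²i = 0.26163 → i = 59.236°, r = 40.029°, D_min = 138.356°, rainbow angle = 41.644°.
At 679 nm (n = 1.332): cos²i = 0.25807 → i = 59.469°, r = 40.290°, D_min = 137.776°, rainbow angle = 42.224°.
Angular width = |41.644° − 42.224°| = 0.580°.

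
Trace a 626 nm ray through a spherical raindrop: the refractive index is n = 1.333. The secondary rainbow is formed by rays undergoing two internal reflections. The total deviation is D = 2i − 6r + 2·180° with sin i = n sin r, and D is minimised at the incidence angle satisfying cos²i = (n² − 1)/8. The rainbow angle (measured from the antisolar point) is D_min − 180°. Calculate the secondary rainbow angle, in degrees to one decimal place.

50.9°

cos²i = (1.77689 − 1)/8 = 0.09711; i = arccos(0.31163) = 71.843°.
sin r = sin 71.843°/1.333 = 0.71283; r = 45.466°.
D_min = 2·71.843° − 6·45.466° + 360° = 230.891°.
Rainbow angle = D_min − 180° = 50.891°.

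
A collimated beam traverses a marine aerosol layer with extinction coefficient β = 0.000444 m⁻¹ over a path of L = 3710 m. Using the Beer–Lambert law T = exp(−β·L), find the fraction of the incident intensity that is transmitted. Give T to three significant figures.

τ = β·L = 0.000444 × 3710 = 1.6472.
T = exp(−1.6472) = 0.1926.

0.193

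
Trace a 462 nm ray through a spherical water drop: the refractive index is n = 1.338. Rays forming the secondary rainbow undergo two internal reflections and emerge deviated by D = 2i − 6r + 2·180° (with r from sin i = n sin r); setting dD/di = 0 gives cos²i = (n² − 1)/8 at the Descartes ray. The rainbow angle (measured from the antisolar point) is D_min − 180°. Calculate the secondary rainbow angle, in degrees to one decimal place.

cos²i = (1.79024 − 1)/8 = 0.09878; i = arccos(0.31429) = 71.682°.
sin r = sin 71.682°/1.338 = 0.70951; r = 45.195°.
D_min = 2·71.682° − 6·45.195° + 360° = 232.193°.
Rainbow angle = D_min − 180° = 52.193°.

52.2°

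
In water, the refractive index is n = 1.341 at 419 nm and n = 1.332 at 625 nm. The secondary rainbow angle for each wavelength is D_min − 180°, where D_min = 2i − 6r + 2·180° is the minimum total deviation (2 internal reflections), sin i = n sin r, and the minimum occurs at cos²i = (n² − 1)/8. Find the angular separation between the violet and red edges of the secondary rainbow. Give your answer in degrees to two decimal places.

At 419 nm (n = 1.341): cos²i = 0.09979 → i = 71.586°, r = 45.034°, D_min = 232.966°, rainbow angle = 52.966°.
At 625 nm (n = 1.332): cos²i = 0.09678 → i = 71.875°, r = 45.520°, D_min = 230.628°, rainbow angle = 50.628°.
Angular width = |52.966° − 50.628°| = 2.337°.

2.34°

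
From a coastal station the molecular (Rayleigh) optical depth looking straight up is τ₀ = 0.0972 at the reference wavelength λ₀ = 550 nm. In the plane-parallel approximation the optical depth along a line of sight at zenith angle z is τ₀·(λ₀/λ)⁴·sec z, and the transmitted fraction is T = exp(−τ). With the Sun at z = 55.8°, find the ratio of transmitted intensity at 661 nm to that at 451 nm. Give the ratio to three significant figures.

1.35

Airmass: sec 55.8° = 1.7791.
τ(661 nm) = 0.0972 × (550/661)⁴ × 1.7791 = 0.0972 × 0.4793 × 1.7791 = 0.0829.
τ(451 nm) = 0.0972 × (550/451)⁴ × 1.7791 = 0.0972 × 2.2118 × 1.7791 = 0.3825.
T(661)/T(451) = exp(τ_B − τ_A) = exp(0.2996) = 1.3493.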